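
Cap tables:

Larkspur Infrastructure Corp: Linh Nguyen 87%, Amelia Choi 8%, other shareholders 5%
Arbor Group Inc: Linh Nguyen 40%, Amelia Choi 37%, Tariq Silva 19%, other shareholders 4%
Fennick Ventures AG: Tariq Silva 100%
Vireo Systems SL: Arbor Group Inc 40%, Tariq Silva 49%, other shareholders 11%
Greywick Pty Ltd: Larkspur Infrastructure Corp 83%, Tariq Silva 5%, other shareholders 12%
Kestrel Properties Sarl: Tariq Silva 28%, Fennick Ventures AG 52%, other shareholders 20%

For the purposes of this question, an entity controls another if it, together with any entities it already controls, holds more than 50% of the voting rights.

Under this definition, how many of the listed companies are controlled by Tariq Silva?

Tariq holds 100% of Fennick, so Tariq controls Fennick.
Tariq and Fennick together hold 28% + 52% = 80% of Kestrel, so Tariq controls Kestrel.
No other company's threshold is met.
Tariq controls 2 companies.

2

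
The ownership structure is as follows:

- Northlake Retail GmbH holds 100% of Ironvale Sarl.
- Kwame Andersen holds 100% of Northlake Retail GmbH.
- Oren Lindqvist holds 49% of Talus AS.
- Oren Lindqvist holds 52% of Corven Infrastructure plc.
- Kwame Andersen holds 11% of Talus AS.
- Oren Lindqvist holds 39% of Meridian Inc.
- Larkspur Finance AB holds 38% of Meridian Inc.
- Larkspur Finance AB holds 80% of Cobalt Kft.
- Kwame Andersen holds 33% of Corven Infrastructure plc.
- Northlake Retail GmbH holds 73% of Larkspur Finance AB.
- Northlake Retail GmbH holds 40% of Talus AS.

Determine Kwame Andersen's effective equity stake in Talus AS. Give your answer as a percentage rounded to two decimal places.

Kwame reaches Talus along 2 paths.
Direct stake: 11% = 11%.
Via Northlake: 100% × 40% = 40%.
Total: 11% + 40% = 51%.
Rounded: 51.00%.

51.00%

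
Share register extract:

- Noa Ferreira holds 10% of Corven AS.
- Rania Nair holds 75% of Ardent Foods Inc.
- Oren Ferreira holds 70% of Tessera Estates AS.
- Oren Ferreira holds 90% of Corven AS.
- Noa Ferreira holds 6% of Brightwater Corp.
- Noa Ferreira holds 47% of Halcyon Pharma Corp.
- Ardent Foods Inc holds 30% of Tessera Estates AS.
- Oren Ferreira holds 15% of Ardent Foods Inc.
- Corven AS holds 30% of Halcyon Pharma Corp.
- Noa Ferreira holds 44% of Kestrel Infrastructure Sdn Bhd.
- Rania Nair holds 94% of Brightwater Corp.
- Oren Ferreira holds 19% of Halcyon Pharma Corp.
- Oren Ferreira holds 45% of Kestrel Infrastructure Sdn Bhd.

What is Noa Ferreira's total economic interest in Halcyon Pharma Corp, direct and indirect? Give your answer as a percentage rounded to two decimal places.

Noa reaches Halcyon along 2 paths.
Via Corven: 10% × 30% = 3%.
Direct stake: 47% = 47%.
Total: 3% + 47% = 50%.
Rounded: 50.00%.

50.00%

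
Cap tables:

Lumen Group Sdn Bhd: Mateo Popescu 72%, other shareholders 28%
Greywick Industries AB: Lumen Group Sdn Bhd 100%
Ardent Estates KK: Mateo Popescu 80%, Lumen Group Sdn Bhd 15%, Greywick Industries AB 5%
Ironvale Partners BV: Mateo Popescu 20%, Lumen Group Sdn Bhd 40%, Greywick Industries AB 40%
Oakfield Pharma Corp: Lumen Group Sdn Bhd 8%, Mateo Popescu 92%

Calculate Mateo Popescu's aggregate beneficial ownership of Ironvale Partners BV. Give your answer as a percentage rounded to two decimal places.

Mateo reaches Ironvale along 3 paths.
Direct stake: 20% = 20%.
Via Lumen: 72% × 40% = 28.8%.
Via Lumen → Greywick: 72% × 100% × 40% = 28.8%.
Total: 20% + 28.8% + 28.8% = 77.6%.
Rounded: 77.60%.

77.60%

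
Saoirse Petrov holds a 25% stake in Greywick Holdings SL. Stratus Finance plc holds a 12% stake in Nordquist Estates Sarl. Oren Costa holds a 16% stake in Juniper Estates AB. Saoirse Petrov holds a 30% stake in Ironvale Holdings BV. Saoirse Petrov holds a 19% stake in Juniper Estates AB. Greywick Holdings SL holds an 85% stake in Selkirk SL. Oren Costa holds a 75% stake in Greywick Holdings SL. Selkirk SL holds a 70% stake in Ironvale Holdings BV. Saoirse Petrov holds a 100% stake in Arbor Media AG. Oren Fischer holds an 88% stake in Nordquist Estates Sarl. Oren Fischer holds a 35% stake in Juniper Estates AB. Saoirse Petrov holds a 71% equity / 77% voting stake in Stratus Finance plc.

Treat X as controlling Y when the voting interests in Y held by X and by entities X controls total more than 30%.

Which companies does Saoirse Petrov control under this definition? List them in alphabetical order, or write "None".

Saoirse holds 77% of Stratus, so Saoirse controls Stratus.
Saoirse holds 100% of Arbor, so Saoirse controls Arbor.
No other company's threshold is met.

Arbor Media AG, Stratus Finance plc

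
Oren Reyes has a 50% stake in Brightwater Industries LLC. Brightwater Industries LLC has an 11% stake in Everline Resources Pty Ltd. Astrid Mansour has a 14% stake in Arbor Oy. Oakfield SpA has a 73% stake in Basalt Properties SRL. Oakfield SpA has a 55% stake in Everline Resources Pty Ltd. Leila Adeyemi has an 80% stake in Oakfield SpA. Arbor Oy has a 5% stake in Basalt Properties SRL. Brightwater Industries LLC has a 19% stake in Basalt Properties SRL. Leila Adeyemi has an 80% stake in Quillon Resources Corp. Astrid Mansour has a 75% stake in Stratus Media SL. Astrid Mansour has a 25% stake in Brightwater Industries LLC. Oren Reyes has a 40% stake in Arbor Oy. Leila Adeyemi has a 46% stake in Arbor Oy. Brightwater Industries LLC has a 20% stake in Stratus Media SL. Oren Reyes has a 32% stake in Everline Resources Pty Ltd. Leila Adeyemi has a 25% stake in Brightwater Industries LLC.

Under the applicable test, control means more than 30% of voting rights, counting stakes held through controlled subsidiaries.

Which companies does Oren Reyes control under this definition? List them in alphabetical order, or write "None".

Oren holds 40% of Arbor, so Oren controls Arbor.
Oren holds 50% of Brightwater, so Oren controls Brightwater.
Brightwater and Oren together hold 11% + 32% = 43% of Everline, so Oren controls Everline.
No other company's threshold is met.

Arbor Oy, Brightwater Industries LLC, Everline Resources Pty Ltd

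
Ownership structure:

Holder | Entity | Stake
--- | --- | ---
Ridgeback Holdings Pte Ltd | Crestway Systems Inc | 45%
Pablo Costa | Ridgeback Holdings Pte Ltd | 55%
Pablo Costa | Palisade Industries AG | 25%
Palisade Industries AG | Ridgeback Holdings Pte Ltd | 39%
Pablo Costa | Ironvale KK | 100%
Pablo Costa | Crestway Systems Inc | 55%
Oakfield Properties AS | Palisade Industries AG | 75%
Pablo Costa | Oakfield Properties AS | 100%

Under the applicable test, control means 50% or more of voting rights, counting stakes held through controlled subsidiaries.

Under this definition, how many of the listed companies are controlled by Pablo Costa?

5

Pablo holds 100% of Oakfield, so Pablo controls Oakfield.
Oakfield and Pablo together hold 75% + 25% = 100% of Palisade, so Pablo controls Palisade.
Pablo holds 100% of Ironvale, so Pablo controls Ironvale.
Palisade and Pablo together hold 39% + 55% = 94% of Ridgeback, so Pablo controls Ridgeback.
Pablo and Ridgeback together hold 55% + 45% = 100% of Crestway, so Pablo controls Crestway.
Pablo controls 5 companies.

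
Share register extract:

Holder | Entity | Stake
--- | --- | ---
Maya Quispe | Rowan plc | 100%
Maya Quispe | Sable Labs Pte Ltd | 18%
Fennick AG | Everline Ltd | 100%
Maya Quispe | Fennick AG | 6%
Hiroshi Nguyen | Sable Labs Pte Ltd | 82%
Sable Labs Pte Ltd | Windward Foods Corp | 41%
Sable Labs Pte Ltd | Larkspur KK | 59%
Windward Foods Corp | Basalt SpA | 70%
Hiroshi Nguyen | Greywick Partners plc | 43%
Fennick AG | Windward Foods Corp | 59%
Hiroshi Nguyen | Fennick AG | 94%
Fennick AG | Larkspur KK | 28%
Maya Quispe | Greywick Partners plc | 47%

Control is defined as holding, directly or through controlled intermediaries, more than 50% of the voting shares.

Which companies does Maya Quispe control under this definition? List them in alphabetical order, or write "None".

Maya holds 100% of Rowan, so Maya controls Rowan.
No other company's threshold is met.

Rowan plc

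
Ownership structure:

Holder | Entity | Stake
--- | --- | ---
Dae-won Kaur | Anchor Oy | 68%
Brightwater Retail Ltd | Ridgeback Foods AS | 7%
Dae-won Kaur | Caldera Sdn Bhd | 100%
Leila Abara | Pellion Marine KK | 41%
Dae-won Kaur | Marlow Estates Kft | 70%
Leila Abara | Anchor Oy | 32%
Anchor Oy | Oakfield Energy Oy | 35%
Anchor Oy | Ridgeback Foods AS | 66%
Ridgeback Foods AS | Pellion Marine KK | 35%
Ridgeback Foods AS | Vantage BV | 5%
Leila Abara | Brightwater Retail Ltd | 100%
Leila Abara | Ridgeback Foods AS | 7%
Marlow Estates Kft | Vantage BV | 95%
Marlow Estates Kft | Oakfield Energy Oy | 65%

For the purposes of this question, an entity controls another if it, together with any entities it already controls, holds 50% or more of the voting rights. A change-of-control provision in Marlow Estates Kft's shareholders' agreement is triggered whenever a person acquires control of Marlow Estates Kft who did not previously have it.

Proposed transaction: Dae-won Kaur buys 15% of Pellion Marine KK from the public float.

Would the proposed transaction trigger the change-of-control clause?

The purchase changes only Dae-won's holdings, so Dae-won is the only person who could newly come to control Marlow.
Dae-won holds 70% of Marlow, so Dae-won controls Marlow.
So Dae-won already controls Marlow before the transaction.
After the purchase, Dae-won holds 15% of Pellion directly.
Dae-won controlled Marlow already, so this is not a new person acquiring control; every other person's position is unchanged or reduced.
No new person acquires control, so the clause is not triggered.

No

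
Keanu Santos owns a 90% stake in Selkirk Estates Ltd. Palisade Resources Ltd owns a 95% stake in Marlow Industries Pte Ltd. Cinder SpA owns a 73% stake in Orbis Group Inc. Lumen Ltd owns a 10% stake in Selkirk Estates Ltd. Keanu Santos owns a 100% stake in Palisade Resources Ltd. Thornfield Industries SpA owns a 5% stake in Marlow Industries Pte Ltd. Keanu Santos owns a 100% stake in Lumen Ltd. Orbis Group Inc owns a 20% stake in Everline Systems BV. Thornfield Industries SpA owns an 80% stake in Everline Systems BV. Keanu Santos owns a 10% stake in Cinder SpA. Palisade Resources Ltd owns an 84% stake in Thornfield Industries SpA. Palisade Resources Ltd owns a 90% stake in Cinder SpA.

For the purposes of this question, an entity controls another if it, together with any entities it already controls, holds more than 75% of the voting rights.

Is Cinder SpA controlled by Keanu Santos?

Keanu holds 100% of Palisade, so Keanu controls Palisade.
Keanu and Palisade together hold 10% + 90% = 100% of Cinder, so Keanu controls Cinder.

Yes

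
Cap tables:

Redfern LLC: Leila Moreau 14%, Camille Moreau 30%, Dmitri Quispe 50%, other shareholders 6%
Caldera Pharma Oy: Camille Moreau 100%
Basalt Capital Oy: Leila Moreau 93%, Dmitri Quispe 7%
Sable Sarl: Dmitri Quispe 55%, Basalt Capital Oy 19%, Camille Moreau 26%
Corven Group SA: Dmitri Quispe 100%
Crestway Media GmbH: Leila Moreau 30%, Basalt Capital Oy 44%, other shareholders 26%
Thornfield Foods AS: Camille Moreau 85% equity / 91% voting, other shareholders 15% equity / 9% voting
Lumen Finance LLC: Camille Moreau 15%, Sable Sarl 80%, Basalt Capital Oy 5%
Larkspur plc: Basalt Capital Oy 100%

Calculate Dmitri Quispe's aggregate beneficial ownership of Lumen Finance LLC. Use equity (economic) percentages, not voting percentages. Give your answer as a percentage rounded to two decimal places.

45.41%

Dmitri reaches Lumen along 3 paths.
Via Sable: 55% × 80% = 44%.
Via Basalt → Sable: 7% × 19% × 80% = 1.064%.
Via Basalt: 7% × 5% = 0.35%.
Total: 44% + 1.064% + 0.35% = 45.414%.
Rounded: 45.41%.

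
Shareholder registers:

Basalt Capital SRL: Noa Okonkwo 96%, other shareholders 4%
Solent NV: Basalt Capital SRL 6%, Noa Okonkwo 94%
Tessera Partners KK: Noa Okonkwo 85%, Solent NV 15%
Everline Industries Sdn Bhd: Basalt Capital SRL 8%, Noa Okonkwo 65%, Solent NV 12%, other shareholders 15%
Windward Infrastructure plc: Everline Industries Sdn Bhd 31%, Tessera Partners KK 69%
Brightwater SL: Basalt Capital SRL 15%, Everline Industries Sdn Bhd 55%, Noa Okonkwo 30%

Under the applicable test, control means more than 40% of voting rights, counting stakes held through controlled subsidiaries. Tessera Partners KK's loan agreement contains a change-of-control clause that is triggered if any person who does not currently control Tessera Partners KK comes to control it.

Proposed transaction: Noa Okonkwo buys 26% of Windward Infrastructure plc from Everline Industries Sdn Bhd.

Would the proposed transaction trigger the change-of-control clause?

The purchase adds only to Noa's holdings (Everline's stake shrinks), so Noa is the only person who could newly come to control Tessera.
Noa holds 96% of Basalt, so Noa controls Basalt.
Basalt and Noa together hold 6% + 94% = 100% of Solent, so Noa controls Solent.
Noa and Solent together hold 85% + 15% = 100% of Tessera, so Noa controls Tessera.
So Noa already controls Tessera before the transaction.
After the purchase, Noa holds 26% of Windward directly, and Everline's stake falls to 5%.
Noa controlled Tessera already, so this is not a new person acquiring control; every other person's position is unchanged or reduced.
No new person acquires control, so the clause is not triggered.

No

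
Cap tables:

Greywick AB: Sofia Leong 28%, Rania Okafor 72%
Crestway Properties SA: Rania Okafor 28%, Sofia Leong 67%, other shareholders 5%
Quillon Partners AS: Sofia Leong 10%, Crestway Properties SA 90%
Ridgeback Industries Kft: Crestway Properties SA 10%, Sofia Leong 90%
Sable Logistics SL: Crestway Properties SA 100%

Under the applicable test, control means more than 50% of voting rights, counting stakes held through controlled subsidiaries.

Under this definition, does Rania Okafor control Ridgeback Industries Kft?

Rania holds 72% of Greywick, so Rania controls Greywick.
Neither Rania nor any entity Rania controls holds any voting interest in Ridgeback.
So Rania does not control Ridgeback.

No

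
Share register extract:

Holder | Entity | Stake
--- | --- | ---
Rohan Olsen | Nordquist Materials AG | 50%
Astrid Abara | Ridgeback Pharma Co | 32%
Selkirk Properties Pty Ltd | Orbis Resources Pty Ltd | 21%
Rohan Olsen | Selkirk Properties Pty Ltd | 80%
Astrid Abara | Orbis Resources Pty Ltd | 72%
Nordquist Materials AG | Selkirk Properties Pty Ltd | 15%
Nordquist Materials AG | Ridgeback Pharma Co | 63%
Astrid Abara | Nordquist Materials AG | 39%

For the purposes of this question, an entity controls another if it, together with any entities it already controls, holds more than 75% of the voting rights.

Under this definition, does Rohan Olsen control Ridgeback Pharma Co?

Rohan holds 80% of Selkirk, so Rohan controls Selkirk.
Neither Rohan nor any entity Rohan controls holds any voting interest in Ridgeback.
So Rohan does not control Ridgeback.

No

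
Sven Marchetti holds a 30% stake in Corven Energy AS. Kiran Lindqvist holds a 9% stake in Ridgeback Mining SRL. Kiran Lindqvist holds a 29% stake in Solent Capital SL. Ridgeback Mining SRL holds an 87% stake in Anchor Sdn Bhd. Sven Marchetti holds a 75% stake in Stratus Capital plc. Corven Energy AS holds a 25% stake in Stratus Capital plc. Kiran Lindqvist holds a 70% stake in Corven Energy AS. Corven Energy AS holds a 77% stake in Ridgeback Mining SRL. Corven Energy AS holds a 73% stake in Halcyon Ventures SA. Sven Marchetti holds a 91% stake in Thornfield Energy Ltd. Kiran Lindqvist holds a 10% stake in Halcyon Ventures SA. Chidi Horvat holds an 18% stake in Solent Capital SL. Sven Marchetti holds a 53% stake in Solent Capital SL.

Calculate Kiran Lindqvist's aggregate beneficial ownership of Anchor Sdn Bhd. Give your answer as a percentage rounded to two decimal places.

54.72%

Kiran reaches Anchor along 2 paths.
Via Corven → Ridgeback: 70% × 77% × 87% = 46.893%.
Via Ridgeback: 9% × 87% = 7.83%.
Total: 46.893% + 7.83% = 54.723%.
Rounded: 54.72%.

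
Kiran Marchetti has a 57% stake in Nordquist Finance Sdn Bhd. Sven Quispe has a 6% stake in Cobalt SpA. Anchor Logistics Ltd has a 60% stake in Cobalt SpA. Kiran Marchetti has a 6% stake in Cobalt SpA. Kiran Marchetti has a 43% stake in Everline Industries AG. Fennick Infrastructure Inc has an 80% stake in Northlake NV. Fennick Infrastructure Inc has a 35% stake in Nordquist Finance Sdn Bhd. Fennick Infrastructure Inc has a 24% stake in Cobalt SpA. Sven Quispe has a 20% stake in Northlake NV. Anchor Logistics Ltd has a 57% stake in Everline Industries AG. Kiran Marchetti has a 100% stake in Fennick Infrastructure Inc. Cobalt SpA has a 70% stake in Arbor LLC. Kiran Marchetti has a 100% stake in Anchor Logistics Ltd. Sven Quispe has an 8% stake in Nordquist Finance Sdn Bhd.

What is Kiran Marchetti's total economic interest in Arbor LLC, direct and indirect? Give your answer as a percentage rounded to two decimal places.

63.00%

Kiran reaches Arbor along 3 paths.
Via Cobalt: 6% × 70% = 4.2%.
Via Anchor → Cobalt: 100% × 60% × 70% = 42%.
Via Fennick → Cobalt: 100% × 24% × 70% = 16.8%.
Total: 4.2% + 42% + 16.8% = 63%.
Rounded: 63.00%.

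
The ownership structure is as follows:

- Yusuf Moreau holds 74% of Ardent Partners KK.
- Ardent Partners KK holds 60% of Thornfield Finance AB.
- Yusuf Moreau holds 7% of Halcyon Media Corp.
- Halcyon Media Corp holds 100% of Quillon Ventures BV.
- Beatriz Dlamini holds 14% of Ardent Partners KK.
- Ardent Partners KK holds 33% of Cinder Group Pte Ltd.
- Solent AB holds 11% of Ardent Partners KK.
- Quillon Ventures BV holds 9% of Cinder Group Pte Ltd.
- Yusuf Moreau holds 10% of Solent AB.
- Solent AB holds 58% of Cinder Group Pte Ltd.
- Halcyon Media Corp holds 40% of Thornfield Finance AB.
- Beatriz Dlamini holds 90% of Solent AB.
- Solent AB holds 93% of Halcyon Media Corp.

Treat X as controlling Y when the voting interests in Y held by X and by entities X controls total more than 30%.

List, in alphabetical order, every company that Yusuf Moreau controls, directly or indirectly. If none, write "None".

Ardent Partners KK, Cinder Group Pte Ltd, Thornfield Finance AB

Yusuf holds 74% of Ardent, so Yusuf controls Ardent.
Ardent holds 60% of Thornfield, so Yusuf controls Thornfield.
Ardent holds 33% of Cinder, so Yusuf controls Cinder.
No other company's threshold is met.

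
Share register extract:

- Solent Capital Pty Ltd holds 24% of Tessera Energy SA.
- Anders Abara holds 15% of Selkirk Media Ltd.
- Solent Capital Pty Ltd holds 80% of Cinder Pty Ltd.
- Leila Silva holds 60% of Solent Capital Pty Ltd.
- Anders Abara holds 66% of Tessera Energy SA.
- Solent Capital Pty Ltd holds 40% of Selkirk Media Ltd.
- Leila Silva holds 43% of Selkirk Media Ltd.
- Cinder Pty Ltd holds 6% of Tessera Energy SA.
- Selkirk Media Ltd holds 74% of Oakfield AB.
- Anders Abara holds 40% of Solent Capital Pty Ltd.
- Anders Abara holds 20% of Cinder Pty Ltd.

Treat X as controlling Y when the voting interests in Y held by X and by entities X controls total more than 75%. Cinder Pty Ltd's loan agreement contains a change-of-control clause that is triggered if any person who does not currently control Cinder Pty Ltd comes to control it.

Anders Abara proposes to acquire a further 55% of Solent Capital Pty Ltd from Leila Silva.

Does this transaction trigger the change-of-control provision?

Yes

The purchase adds only to Anders's holdings (Leila's stake shrinks), so Anders is the only person who could newly come to control Cinder.
Anders's largest direct stake is 66% in Tessera, which does not meet the threshold, so Anders controls no company.
In Cinder, Anders's side holds only 20%, not > 75%.
So before the transaction, Anders does not control Cinder.
After the purchase, Anders's direct stake in Solent rises to 40% + 55% = 95%, and Leila's stake falls to 5%.
Anders holds 95% of Solent, so Anders controls Solent.
Solent and Anders together hold 80% + 20% = 100% of Cinder, so Anders controls Cinder.
Anders did not control Cinder before and does after, so the clause is triggered.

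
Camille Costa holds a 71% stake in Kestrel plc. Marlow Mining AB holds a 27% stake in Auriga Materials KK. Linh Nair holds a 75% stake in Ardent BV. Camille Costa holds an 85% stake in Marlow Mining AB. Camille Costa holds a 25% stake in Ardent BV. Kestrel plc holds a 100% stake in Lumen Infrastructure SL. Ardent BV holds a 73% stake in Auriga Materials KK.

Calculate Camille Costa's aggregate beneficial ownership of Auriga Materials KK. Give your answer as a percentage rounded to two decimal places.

41.20%

Camille reaches Auriga along 2 paths.
Via Ardent: 25% × 73% = 18.25%.
Via Marlow: 85% × 27% = 22.95%.
Total: 18.25% + 22.95% = 41.2%.
Rounded: 41.20%.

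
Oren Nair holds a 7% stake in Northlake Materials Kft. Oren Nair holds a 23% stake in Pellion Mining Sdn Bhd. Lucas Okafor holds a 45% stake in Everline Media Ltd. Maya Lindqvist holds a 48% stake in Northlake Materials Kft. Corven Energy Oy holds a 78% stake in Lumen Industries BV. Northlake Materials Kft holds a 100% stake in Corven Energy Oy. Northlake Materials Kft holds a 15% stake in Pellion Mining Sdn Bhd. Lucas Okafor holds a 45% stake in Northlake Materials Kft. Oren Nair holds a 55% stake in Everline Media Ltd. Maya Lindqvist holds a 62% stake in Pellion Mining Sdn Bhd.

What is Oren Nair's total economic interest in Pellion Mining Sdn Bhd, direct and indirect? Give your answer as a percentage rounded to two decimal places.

24.05%

Oren reaches Pellion along 2 paths.
Direct stake: 23% = 23%.
Via Northlake: 7% × 15% = 1.05%.
Total: 23% + 1.05% = 24.05%.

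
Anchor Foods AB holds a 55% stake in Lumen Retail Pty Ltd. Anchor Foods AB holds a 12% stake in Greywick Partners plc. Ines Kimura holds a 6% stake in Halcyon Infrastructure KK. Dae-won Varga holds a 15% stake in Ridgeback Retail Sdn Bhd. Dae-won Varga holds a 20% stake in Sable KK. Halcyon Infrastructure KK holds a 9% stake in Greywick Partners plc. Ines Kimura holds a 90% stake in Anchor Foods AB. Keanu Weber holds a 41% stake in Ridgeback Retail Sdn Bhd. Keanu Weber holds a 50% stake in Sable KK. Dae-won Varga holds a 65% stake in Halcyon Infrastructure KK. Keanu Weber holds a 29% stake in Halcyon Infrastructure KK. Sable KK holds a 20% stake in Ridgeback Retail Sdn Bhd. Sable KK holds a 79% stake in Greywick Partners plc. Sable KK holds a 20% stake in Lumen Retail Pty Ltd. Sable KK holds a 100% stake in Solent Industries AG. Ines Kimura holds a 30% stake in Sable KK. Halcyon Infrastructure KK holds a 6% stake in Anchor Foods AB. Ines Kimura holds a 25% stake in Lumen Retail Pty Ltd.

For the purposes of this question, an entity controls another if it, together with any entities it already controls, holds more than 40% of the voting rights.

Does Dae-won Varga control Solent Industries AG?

No

Dae-won holds 65% of Halcyon, so Dae-won controls Halcyon.
Neither Dae-won nor any entity Dae-won controls holds any voting interest in Solent.
So Dae-won does not control Solent.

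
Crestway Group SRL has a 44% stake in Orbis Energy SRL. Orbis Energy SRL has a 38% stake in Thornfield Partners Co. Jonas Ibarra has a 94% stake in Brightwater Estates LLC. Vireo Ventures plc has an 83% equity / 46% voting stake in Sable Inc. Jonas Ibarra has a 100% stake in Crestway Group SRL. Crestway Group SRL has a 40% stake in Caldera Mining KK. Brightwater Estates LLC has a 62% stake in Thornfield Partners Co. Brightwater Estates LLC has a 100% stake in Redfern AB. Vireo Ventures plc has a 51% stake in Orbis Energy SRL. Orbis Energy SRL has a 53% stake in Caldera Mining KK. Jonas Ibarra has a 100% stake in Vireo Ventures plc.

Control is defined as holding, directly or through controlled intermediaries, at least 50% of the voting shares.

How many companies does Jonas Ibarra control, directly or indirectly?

7

Jonas holds 100% of Vireo, so Jonas controls Vireo.
Jonas holds 100% of Crestway, so Jonas controls Crestway.
Jonas holds 94% of Brightwater, so Jonas controls Brightwater.
Crestway and Vireo together hold 44% + 51% = 95% of Orbis, so Jonas controls Orbis.
Brightwater holds 100% of Redfern, so Jonas controls Redfern.
Orbis and Crestway together hold 53% + 40% = 93% of Caldera, so Jonas controls Caldera.
Orbis and Brightwater together hold 38% + 62% = 100% of Thornfield, so Jonas controls Thornfield.
No other company's threshold is met.
Jonas controls 7 companies.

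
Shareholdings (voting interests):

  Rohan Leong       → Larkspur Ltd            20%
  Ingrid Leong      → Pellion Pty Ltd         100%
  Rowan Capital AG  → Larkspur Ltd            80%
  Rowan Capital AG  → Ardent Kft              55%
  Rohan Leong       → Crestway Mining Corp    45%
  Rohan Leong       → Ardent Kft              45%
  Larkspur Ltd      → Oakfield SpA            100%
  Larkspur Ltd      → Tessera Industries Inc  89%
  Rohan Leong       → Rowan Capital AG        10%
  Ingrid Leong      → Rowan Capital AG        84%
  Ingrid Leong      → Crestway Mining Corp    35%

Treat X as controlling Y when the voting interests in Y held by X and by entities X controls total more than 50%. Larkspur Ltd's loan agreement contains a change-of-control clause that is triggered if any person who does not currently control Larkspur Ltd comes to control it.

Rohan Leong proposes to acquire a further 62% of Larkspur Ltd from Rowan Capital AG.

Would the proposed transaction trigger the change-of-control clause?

Yes

The purchase adds only to Rohan's holdings (Rowan's stake shrinks), so Rohan is the only person who could newly come to control Larkspur.
Rohan's largest direct stake is 45% in Crestway, which does not meet the threshold, so Rohan controls no company.
In Larkspur, Rohan's side holds only 20%, not > 50%.
So before the transaction, Rohan does not control Larkspur.
After the purchase, Rohan's direct stake in Larkspur rises to 20% + 62% = 82%, and Rowan's stake falls to 18%.
Rohan holds 82% of Larkspur, so Rohan controls Larkspur.
Rohan did not control Larkspur before and does after, so the clause is triggered.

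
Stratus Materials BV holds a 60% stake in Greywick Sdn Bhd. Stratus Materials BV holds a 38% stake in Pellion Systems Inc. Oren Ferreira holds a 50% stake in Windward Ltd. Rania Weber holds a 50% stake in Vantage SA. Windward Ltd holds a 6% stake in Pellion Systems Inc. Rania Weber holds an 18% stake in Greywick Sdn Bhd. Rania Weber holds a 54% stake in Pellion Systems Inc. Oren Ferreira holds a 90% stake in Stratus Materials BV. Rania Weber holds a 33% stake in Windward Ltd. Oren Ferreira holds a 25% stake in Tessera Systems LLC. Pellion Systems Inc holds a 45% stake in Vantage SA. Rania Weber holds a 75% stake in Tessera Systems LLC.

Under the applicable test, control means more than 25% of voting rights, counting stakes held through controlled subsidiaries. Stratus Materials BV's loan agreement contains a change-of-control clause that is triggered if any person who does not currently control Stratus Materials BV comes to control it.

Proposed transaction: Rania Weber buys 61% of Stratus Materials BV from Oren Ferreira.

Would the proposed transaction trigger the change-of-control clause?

The purchase adds only to Rania's holdings (Oren's stake shrinks), so Rania is the only person who could newly come to control Stratus.
Rania holds 33% of Windward, so Rania controls Windward.
Rania and Windward together hold 54% + 6% = 60% of Pellion, so Rania controls Pellion.
Rania holds 75% of Tessera, so Rania controls Tessera.
Pellion and Rania together hold 45% + 50% = 95% of Vantage, so Rania controls Vantage.
Neither Rania nor any entity Rania controls holds any voting interest in Stratus.
So before the transaction, Rania does not control Stratus.
After the purchase, Rania holds 61% of Stratus directly, and Oren's stake falls to 29%.
Rania holds 61% of Stratus, so Rania controls Stratus.
Rania did not control Stratus before and does after, so the clause is triggered.

Yes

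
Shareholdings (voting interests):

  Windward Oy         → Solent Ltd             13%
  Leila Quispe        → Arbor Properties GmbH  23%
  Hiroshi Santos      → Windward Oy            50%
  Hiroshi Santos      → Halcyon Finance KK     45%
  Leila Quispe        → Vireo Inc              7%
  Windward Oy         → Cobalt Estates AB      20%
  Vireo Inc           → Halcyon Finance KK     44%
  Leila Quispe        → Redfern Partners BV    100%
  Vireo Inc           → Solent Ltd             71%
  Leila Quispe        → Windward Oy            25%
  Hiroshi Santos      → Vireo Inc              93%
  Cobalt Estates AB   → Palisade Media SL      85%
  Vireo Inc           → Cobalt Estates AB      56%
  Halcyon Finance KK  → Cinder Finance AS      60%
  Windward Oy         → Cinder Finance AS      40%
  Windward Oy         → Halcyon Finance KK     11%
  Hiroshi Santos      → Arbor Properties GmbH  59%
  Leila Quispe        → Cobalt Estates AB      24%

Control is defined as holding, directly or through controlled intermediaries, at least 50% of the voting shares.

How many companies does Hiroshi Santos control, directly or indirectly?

Hiroshi holds 59% of Arbor, so Hiroshi controls Arbor.
Hiroshi holds 93% of Vireo, so Hiroshi controls Vireo.
Hiroshi holds 50% of Windward, so Hiroshi controls Windward.
Vireo and Windward and Hiroshi together hold 44% + 11% + 45% = 100% of Halcyon, so Hiroshi controls Halcyon.
Vireo and Windward together hold 71% + 13% = 84% of Solent, so Hiroshi controls Solent.
Vireo and Windward together hold 56% + 20% = 76% of Cobalt, so Hiroshi controls Cobalt.
Windward and Halcyon together hold 40% + 60% = 100% of Cinder, so Hiroshi controls Cinder.
Cobalt holds 85% of Palisade, so Hiroshi controls Palisade.
No other company's threshold is met.
Hiroshi controls 8 companies.

8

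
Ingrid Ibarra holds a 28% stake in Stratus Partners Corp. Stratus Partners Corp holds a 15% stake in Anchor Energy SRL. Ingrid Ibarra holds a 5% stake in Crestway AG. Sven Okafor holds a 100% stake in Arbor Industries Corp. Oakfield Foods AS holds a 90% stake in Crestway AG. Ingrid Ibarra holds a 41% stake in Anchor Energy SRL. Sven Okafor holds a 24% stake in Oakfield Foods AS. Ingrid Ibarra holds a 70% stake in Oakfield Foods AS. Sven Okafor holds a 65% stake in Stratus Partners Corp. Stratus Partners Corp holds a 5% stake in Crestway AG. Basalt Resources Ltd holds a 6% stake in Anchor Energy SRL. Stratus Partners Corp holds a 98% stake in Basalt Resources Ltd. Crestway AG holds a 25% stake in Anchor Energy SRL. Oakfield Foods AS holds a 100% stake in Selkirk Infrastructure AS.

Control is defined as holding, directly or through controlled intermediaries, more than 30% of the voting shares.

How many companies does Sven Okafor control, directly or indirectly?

3

Sven holds 65% of Stratus, so Sven controls Stratus.
Sven holds 100% of Arbor, so Sven controls Arbor.
Stratus holds 98% of Basalt, so Sven controls Basalt.
No other company's threshold is met.
Sven controls 3 companies.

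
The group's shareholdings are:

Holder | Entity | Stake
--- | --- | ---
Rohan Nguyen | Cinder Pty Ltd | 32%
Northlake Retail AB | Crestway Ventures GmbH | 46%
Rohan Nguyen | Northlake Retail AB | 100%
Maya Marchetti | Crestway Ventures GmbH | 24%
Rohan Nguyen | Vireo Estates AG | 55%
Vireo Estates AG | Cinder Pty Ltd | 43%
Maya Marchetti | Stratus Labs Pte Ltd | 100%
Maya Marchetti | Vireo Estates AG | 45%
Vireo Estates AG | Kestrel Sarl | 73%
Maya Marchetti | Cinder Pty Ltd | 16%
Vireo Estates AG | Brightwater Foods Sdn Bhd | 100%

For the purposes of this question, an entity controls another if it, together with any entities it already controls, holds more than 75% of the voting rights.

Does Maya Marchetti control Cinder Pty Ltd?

No

Maya holds 100% of Stratus, so Maya controls Stratus.
In Cinder, Maya's side holds only 16%, not > 75%.
So Maya does not control Cinder.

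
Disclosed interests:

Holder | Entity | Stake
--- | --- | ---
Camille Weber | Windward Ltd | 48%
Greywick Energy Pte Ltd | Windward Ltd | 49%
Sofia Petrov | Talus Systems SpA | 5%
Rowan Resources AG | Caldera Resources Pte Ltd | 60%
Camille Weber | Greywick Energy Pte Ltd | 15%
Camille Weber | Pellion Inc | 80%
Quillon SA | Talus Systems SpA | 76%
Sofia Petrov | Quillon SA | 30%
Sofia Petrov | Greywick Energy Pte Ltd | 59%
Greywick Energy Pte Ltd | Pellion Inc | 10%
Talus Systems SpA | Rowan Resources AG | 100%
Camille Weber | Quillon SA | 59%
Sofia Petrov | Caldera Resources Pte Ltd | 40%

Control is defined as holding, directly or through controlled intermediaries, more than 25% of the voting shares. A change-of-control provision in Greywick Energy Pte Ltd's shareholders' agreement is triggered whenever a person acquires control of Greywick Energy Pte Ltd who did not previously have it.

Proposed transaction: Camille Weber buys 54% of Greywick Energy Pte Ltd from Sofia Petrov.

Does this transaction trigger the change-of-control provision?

The purchase adds only to Camille's holdings (Sofia's stake shrinks), so Camille is the only person who could newly come to control Greywick.
Camille holds 59% of Quillon, so Camille controls Quillon.
Quillon holds 76% of Talus, so Camille controls Talus.
Camille holds 48% of Windward, so Camille controls Windward.
Camille holds 80% of Pellion, so Camille controls Pellion.
Talus holds 100% of Rowan, so Camille controls Rowan.
Rowan holds 60% of Caldera, so Camille controls Caldera.
In Greywick, Camille's side holds only 15%, not > 25%.
So before the transaction, Camille does not control Greywick.
After the purchase, Camille's direct stake in Greywick rises to 15% + 54% = 69%, and Sofia's stake falls to 5%.
Camille holds 69% of Greywick, so Camille controls Greywick.
Camille did not control Greywick before and does after, so the clause is triggered.

Yes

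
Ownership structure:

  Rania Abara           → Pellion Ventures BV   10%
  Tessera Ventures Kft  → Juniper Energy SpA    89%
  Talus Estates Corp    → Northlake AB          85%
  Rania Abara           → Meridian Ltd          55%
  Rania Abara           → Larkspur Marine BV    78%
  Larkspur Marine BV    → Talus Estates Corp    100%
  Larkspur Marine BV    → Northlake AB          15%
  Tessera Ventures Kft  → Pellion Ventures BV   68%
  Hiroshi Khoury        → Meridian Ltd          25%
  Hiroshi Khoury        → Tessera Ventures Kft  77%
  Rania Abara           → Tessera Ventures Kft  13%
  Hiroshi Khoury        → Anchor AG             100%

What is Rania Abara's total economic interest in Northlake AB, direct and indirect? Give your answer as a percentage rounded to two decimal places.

78.00%

Rania reaches Northlake along 2 paths.
Via Larkspur → Talus: 78% × 100% × 85% = 66.3%.
Via Larkspur: 78% × 15% = 11.7%.
Total: 66.3% + 11.7% = 78%.
Rounded: 78.00%.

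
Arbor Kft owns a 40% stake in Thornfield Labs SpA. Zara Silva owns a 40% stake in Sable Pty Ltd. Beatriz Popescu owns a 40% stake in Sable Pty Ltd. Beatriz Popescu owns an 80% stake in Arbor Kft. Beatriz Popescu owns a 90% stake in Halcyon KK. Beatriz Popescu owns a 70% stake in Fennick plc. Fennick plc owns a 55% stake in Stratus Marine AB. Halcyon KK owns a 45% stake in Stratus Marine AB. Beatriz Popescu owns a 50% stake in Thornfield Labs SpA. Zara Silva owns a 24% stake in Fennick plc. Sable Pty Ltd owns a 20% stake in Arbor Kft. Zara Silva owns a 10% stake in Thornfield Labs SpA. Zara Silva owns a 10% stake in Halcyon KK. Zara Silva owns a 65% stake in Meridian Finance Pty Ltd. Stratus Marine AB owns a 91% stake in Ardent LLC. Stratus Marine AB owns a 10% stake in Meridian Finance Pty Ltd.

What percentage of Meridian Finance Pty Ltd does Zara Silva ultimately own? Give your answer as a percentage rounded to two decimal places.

66.77%

Zara reaches Meridian along 3 paths.
Direct stake: 65% = 65%.
Via Halcyon → Stratus: 10% × 45% × 10% = 0.45%.
Via Fennick → Stratus: 24% × 55% × 10% = 1.32%.
Total: 65% + 0.45% + 1.32% = 66.77%.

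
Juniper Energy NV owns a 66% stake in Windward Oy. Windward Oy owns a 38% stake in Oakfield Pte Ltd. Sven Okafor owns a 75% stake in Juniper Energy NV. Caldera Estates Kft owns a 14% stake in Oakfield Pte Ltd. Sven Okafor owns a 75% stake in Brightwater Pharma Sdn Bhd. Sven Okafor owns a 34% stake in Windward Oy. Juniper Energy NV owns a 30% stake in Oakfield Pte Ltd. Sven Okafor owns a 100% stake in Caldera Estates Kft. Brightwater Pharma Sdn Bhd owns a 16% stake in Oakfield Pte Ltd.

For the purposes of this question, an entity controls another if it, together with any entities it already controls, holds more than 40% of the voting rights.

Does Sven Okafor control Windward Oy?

Yes

Sven holds 75% of Juniper, so Sven controls Juniper.
Juniper and Sven together hold 66% + 34% = 100% of Windward, so Sven controls Windward.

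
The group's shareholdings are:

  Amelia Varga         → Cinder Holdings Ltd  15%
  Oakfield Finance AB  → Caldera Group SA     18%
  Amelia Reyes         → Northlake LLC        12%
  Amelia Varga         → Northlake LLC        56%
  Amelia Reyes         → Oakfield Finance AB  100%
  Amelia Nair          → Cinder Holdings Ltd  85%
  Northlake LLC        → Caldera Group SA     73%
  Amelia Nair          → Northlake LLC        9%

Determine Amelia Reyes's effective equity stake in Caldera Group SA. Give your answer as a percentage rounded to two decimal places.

26.76%

Amelia Reyes reaches Caldera along 2 paths.
Via Northlake: 12% × 73% = 8.76%.
Via Oakfield: 100% × 18% = 18%.
Total: 8.76% + 18% = 26.76%.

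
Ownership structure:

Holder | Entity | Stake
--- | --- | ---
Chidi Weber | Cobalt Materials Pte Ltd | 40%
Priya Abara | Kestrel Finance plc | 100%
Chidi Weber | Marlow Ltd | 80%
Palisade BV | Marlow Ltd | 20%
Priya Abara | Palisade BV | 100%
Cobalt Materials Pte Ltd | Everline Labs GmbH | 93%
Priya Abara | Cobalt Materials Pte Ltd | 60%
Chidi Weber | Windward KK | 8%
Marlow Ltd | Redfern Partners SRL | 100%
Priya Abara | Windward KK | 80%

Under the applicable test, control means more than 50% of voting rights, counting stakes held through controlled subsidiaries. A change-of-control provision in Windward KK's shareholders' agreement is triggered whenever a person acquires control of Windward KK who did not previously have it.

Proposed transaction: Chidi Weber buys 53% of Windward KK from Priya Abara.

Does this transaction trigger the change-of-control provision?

The purchase adds only to Chidi's holdings (Priya's stake shrinks), so Chidi is the only person who could newly come to control Windward.
Chidi holds 80% of Marlow, so Chidi controls Marlow.
Marlow holds 100% of Redfern, so Chidi controls Redfern.
In Windward, Chidi's side holds only 8%, not > 50%.
So before the transaction, Chidi does not control Windward.
After the purchase, Chidi's direct stake in Windward rises to 8% + 53% = 61%, and Priya's stake falls to 27%.
Chidi holds 61% of Windward, so Chidi controls Windward.
Chidi did not control Windward before and does after, so the clause is triggered.

Yes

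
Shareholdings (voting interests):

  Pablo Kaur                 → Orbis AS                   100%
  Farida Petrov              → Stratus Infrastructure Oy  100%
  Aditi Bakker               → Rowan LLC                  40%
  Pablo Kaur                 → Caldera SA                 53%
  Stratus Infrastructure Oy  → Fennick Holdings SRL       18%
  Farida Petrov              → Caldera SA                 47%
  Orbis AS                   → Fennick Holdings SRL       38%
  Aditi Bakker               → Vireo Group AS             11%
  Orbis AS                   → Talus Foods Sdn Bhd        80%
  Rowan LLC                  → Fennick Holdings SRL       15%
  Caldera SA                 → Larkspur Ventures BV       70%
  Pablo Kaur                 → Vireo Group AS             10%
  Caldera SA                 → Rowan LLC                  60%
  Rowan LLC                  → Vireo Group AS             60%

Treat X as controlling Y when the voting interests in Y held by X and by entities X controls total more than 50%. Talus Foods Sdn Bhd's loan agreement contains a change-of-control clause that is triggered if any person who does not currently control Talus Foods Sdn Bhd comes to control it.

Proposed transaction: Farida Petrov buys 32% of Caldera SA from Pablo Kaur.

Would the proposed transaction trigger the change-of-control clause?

No

The purchase adds only to Farida's holdings (Pablo's stake shrinks), so Farida is the only person who could newly come to control Talus.
Farida holds 100% of Stratus, so Farida controls Stratus.
Neither Farida nor any entity Farida controls holds any voting interest in Talus.
So before the transaction, Farida does not control Talus.
After the purchase, Farida's direct stake in Caldera rises to 47% + 32% = 79%, and Pablo's stake falls to 21%.
Farida holds 79% of Caldera, so Farida controls Caldera.
Caldera holds 60% of Rowan, so Farida controls Rowan.
Caldera holds 70% of Larkspur, so Farida controls Larkspur.
Rowan holds 60% of Vireo, so Farida controls Vireo.
After the transaction, neither Farida nor any entity Farida controls holds a voting interest in Talus, so Farida still does not control it.
No new person acquires control, so the clause is not triggered.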